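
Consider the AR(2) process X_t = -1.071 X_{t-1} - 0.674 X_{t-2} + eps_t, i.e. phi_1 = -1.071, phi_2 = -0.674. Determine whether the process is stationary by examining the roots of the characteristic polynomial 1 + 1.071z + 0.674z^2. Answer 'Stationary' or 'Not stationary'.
\text{Stationary}

The AR(p) characteristic polynomial is P(z) = 1 + 1.071z + 0.674z^2.
Stationarity requires all roots to lie outside the unit circle, i.e. |z| > 1 for every root.
Set 1 + (1.071) z + (0.674) z^2 = 0, i.e. a z^2 + b z + c = 0 with a = 0.674, b = 1.071, c = 1.
Discriminant D = b^2 - 4ac = (1.071)^2 - 4*(0.674)*1 = 1.147041 - (2.696) = -1.548959.
D < 0, so the roots are the complex-conjugate pair z = (-b +/- i sqrt(-D)) / (2a) = -0.7945 +/- 0.9233i.
For a conjugate pair |z|^2 = z * conj(z) = (product of roots) = c/a = 1/(0.674) = 1.48368, so |z| = sqrt(1.48368) = 1.2181 for both roots.
Moduli of all roots: 1.2181, 1.2181.
All moduli strictly greater than 1? Yes.
Verdict: Stationary.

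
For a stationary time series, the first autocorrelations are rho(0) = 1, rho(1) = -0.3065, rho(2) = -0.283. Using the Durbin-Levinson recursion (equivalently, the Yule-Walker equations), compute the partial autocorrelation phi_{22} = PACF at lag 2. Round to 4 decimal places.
\phi_{22} = -0.4160

The PACF at lag k is phi_{kk}, the last component of the solution
to the Yule-Walker system G_k phi = r_k where
  (G_k)_{ij} = rho(|i - j|), (r_k)_i = rho(i), i,j = 1..k.
Equivalently, Durbin-Levinson gives phi_{kk} iteratively:
  phi_{11} = rho(1)
  phi_{kk} = [rho(k) - sum_{j=1..k-1} phi_{k-1,j} rho(k-j)]
            / [1 - sum_{j=1..k-1} phi_{k-1,j} rho(j)],
  phi_{k,j} = phi_{k-1,j} - phi_{kk} phi_{k-1,k-j},  j = 1..k-1.
Step k = 1:
  phi_11 = rho(1) = -0.3065.
Step k = 2:
  phi_22 = [rho(2) - phi_11 rho(1)] / [1 - phi_11 rho(1)] = [-0.283 - (-0.3065)(-0.3065)] / [1 - (-0.3065)(-0.3065)]
         = -0.37694225 / 0.90605775 = -0.416.
Therefore phi_{22} = -0.4160.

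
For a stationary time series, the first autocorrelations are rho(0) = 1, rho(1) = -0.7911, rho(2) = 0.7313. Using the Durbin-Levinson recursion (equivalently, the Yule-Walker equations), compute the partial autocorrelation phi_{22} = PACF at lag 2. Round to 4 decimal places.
\phi_{22} = 0.2819

The PACF at lag k is phi_{kk}, the last component of the solution
to the Yule-Walker system G_k phi = r_k where
  (G_k)_{ij} = rho(|i - j|), (r_k)_i = rho(i), i,j = 1..k.
Equivalently, Durbin-Levinson gives phi_{kk} iteratively:
  phi_{11} = rho(1)
  phi_{kk} = [rho(k) - sum_{j=1..k-1} phi_{k-1,j} rho(k-j)]
            / [1 - sum_{j=1..k-1} phi_{k-1,j} rho(j)],
  phi_{k,j} = phi_{k-1,j} - phi_{kk} phi_{k-1,k-j},  j = 1..k-1.
Step k = 1:
  phi_11 = rho(1) = -0.7911.
Step k = 2:
  phi_22 = [rho(2) - phi_11 rho(1)] / [1 - phi_11 rho(1)] = [0.7313 - (-0.7911)(-0.7911)] / [1 - (-0.7911)(-0.7911)]
         = 0.10546079 / 0.37416079 = 0.2819.
Therefore phi_{22} = 0.2819.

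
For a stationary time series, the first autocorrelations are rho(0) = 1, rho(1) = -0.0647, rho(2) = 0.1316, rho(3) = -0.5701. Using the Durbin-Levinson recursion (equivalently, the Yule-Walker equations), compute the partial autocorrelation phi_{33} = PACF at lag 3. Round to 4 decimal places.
\phi_{33} = -0.5660

The PACF at lag k is phi_{kk}, the last component of the solution
to the Yule-Walker system G_k phi = r_k where
  (G_k)_{ij} = rho(|i - j|), (r_k)_i = rho(i), i,j = 1..k.
Equivalently, Durbin-Levinson gives phi_{kk} iteratively:
  phi_{11} = rho(1)
  phi_{kk} = [rho(k) - sum_{j=1..k-1} phi_{k-1,j} rho(k-j)]
            / [1 - sum_{j=1..k-1} phi_{k-1,j} rho(j)],
  phi_{k,j} = phi_{k-1,j} - phi_{kk} phi_{k-1,k-j},  j = 1..k-1.
Step k = 1:
  phi_11 = rho(1) = -0.0647.
Step k = 2:
  phi_22 = [rho(2) - phi_11 rho(1)] / [1 - phi_11 rho(1)] = [0.1316 - (-0.0647)(-0.0647)] / [1 - (-0.0647)(-0.0647)]
         = 0.12741391 / 0.99581391 = 0.12795.
  Update: phi_21 = phi_11 - phi_22 phi_11 = -0.0647 - (0.12795)(-0.0647) = -0.056422.
Step k = 3:
  phi_33 = [rho(3) - phi_21 rho(2) - phi_22 rho(1)] / [1 - phi_21 rho(1) - phi_22 rho(2)]
    numerator   = -0.5701 - (-0.056422)(0.1316) - (0.12795)(-0.0647) = -0.55439657
    denominator = 1 - (-0.056422)(-0.0647) - (0.12795)(0.1316) = 0.97951136
  phi_33 = -0.55439657 / 0.97951136 = -0.566.
Therefore phi_{33} = -0.5660.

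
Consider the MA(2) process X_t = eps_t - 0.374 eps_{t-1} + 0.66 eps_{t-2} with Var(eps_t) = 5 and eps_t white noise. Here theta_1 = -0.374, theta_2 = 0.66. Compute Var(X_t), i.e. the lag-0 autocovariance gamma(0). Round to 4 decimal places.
\gamma(0) = 7.8774

For an MA(q) process X_t = eps_t + sum_i theta_i eps_{t-i} with
Var(eps_t) = sigma^2, the variance is
  gamma(0) = sigma^2 * (1 + sum_i theta_i^2).
  sum_i theta_i^2 = (-0.374)^2 + (0.66)^2 = 0.139876 + 0.4356 = 0.575476.
  gamma(0) = 5 * (1 + 0.575476) = 5 * 1.575476 = 7.87738, which rounds to 7.8774.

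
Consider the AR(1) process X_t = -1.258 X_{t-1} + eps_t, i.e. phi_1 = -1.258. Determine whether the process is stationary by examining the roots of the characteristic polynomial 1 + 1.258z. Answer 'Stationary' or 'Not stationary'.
\text{Not stationary}

The AR(p) characteristic polynomial is P(z) = 1 + 1.258z.
Stationarity requires all roots to lie outside the unit circle, i.e. |z| > 1 for every root.
This is linear in z: 1 + (1.258) z = 0  =>  z = -1/(1.258) = -0.794913,  |z| = 0.794913.
Moduli of all roots: 0.7949.
All moduli strictly greater than 1? No.
Verdict: Not stationary.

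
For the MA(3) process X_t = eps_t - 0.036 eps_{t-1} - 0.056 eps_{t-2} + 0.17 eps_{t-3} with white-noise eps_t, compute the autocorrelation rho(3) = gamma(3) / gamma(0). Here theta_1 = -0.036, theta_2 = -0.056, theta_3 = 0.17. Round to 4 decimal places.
\rho(3) = 0.1645

For an MA(q) process with theta_0 = 1, the autocovariance is
  gamma(k) = sigma^2 * sum_{i=0..q-k} theta_i * theta_{i+k},
and rho(k) = gamma(k) / gamma(0). Sigma^2 cancels.
  numerator   = (1)*(0.17) = 0.17.
  denominator = (1)^2 + (-0.036)^2 + (-0.056)^2 + (0.17)^2 = 1.033332.
  rho(3) = 0.17 / 1.033332 = 0.1645.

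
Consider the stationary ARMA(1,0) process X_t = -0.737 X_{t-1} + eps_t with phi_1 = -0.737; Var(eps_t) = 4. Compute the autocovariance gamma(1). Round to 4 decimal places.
\gamma(1) = -6.4532

Multiply the model equation by X_{t-k} and take expectations. With theta_0 = psi_0 = 1 and psi_j the MA(infinity) weights, this gives
  gamma(k) - sum_i phi_i gamma(k-i) = c_k,
  c_k = sigma^2 * sum_{j=k..q} theta_j psi_{j-k}   (c_k = 0 for k > q),
using gamma(-m) = gamma(m).
Pure AR (q = 0): c_0 = sigma^2 = 4, c_k = 0 for k >= 1.
Equations for k = 0 and k = 1 (AR order 1):
  gamma(0) = phi_1 gamma(1) + c_0
  gamma(1) = phi_1 gamma(0) + c_1
Substituting the second into the first: gamma(0) (1 - phi_1^2) = c_0 + phi_1 c_1, so
  gamma(0) = c_0 / (1 - phi_1^2) = 4 / (1 - (-0.737)^2) = 4 / 0.456831 = 8.755973.
  gamma(1) = phi_1 gamma(0) = (-0.737)(8.755973) = -6.453152.
Therefore gamma(1) = -6.4532 (to 4 decimal places).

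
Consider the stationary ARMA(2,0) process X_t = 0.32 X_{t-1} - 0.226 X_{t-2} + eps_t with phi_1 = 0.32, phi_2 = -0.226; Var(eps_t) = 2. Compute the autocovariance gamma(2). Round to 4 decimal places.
\gamma(2) = -0.3222

Multiply the model equation by X_{t-k} and take expectations. With theta_0 = psi_0 = 1 and psi_j the MA(infinity) weights, this gives
  gamma(k) - sum_i phi_i gamma(k-i) = c_k,
  c_k = sigma^2 * sum_{j=k..q} theta_j psi_{j-k}   (c_k = 0 for k > q),
using gamma(-m) = gamma(m).
Pure AR (q = 0): c_0 = sigma^2 = 2, c_k = 0 for k >= 1.
Equations for k = 0, 1, 2 (AR order 2, c_2 = 0):
  (E0) gamma(0) = phi_1 gamma(1) + phi_2 gamma(2) + c_0
  (E1) gamma(1) = phi_1 gamma(0) + phi_2 gamma(1) + c_1
  (E2) gamma(2) = phi_1 gamma(1) + phi_2 gamma(0)
From (E1): gamma(1) = A gamma(0) + B with
  A = phi_1 / (1 - phi_2) = 0.32 / 1.226 = 0.261011,   B = c_1 / (1 - phi_2) = 0 / 1.226 = 0.
Insert (E2) into (E0): gamma(0) (1 - phi_2^2) = phi_1 (1 + phi_2) gamma(1) + c_0.
  phi_1 (1 + phi_2) = (0.32)(0.774) = 0.24768,   1 - phi_2^2 = 0.948924.
Replace gamma(1) by A gamma(0) + B and collect gamma(0):
  gamma(0) [0.948924 - (0.24768)(0.261011)] = c_0 = 2
  gamma(0) * 0.884277 = 2
  gamma(0) = 2 / 0.884277 = 2.261736.
  gamma(1) = A gamma(0) = (0.261011)(2.261736) = 0.590339.
  gamma(2) = phi_1 gamma(1) + phi_2 gamma(0) = (0.32)(0.590339) + (-0.226)(2.261736) = -0.322244.
Therefore gamma(2) = -0.3222 (to 4 decimal places).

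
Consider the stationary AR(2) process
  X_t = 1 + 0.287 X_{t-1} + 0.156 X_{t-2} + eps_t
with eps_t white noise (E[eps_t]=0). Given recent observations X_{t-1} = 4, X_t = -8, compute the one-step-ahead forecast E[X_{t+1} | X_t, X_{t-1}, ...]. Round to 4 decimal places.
E[X_{t+1} \mid \mathcal F_t] = -0.6720

For an AR(p) model X_t = c + sum_i phi_i X_{t-i} + eps_t, the
one-step-ahead conditional mean is
  E[X_{t+1} | X_t, ...] = c + sum_i phi_i X_{t+1-i}.
Substitute known values:
  E[X_{t+1} | ...] = 1 + (0.287) * (-8) + (0.156) * (4)
                   = -0.6720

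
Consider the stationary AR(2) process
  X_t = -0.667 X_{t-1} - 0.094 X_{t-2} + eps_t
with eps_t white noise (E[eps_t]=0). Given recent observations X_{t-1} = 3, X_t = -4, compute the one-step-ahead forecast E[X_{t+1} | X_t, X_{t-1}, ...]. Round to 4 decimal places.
E[X_{t+1} \mid \mathcal F_t] = 2.3860

For an AR(p) model X_t = c + sum_i phi_i X_{t-i} + eps_t, the
one-step-ahead conditional mean is
  E[X_{t+1} | X_t, ...] = c + sum_i phi_i X_{t+1-i}.
Substitute known values:
  E[X_{t+1} | ...] = (-0.667) * (-4) + (-0.094) * (3)
                   = 2.3860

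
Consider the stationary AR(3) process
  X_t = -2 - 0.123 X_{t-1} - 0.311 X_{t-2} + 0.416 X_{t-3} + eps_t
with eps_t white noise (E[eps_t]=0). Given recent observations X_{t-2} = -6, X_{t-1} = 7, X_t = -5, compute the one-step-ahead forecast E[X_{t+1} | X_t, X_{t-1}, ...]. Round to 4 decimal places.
E[X_{t+1} \mid \mathcal F_t] = -6.0580

For an AR(p) model X_t = c + sum_i phi_i X_{t-i} + eps_t, the
one-step-ahead conditional mean is
  E[X_{t+1} | X_t, ...] = c + sum_i phi_i X_{t+1-i}.
Substitute known values:
  E[X_{t+1} | ...] = -2 + (-0.123) * (-5) + (-0.311) * (7) + (0.416) * (-6)
                   = -6.0580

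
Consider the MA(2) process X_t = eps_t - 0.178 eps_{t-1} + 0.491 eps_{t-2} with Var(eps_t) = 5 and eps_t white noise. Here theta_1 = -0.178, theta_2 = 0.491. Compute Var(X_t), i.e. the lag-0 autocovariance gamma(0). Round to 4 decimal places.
\gamma(0) = 6.3638

For an MA(q) process X_t = eps_t + sum_i theta_i eps_{t-i} with
Var(eps_t) = sigma^2, the variance is
  gamma(0) = sigma^2 * (1 + sum_i theta_i^2).
  sum_i theta_i^2 = (-0.178)^2 + (0.491)^2 = 0.031684 + 0.241081 = 0.272765.
  gamma(0) = 5 * (1 + 0.272765) = 5 * 1.272765 = 6.363825, which rounds to 6.3638.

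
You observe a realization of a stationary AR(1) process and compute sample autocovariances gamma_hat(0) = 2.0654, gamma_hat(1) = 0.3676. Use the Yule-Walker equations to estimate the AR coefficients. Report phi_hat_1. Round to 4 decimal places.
\hat\phi_{1} = 0.1780

The Yule-Walker equations for an AR(p) process read, in matrix form,
  Gamma_p phi = r_p,   with   (Gamma_p)_{ij} = gamma(|i - j|),
                       (r_p)_i = gamma(i),   i,j = 1..p.
Substitute the sample gammas (Toeplitz matrix and right-hand side of size 1):
  Gamma_p = [[2.0654]]
  r_p     = [0.3676]
With p = 1 this is the single equation gamma(0) phi_1 = gamma(1):
  phi_hat_1 = gamma(1) / gamma(0) = 0.3676 / 2.0654 = 0.1780.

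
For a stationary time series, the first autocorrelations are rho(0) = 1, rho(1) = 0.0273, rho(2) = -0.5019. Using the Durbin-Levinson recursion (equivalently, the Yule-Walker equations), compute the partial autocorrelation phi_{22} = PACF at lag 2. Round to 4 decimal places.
\phi_{22} = -0.5030

The PACF at lag k is phi_{kk}, the last component of the solution
to the Yule-Walker system G_k phi = r_k where
  (G_k)_{ij} = rho(|i - j|), (r_k)_i = rho(i), i,j = 1..k.
Equivalently, Durbin-Levinson gives phi_{kk} iteratively:
  phi_{11} = rho(1)
  phi_{kk} = [rho(k) - sum_{j=1..k-1} phi_{k-1,j} rho(k-j)]
            / [1 - sum_{j=1..k-1} phi_{k-1,j} rho(j)],
  phi_{k,j} = phi_{k-1,j} - phi_{kk} phi_{k-1,k-j},  j = 1..k-1.
Step k = 1:
  phi_11 = rho(1) = 0.0273.
Step k = 2:
  phi_22 = [rho(2) - phi_11 rho(1)] / [1 - phi_11 rho(1)] = [-0.5019 - (0.0273)(0.0273)] / [1 - (0.0273)(0.0273)]
         = -0.50264529 / 0.99925471 = -0.503.
Therefore phi_{22} = -0.5030.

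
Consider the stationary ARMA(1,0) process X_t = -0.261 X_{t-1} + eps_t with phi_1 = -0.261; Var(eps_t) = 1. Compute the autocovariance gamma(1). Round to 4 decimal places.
\gamma(1) = -0.2801

Multiply the model equation by X_{t-k} and take expectations. With theta_0 = psi_0 = 1 and psi_j the MA(infinity) weights, this gives
  gamma(k) - sum_i phi_i gamma(k-i) = c_k,
  c_k = sigma^2 * sum_{j=k..q} theta_j psi_{j-k}   (c_k = 0 for k > q),
using gamma(-m) = gamma(m).
Pure AR (q = 0): c_0 = sigma^2 = 1, c_k = 0 for k >= 1.
Equations for k = 0 and k = 1 (AR order 1):
  gamma(0) = phi_1 gamma(1) + c_0
  gamma(1) = phi_1 gamma(0) + c_1
Substituting the second into the first: gamma(0) (1 - phi_1^2) = c_0 + phi_1 c_1, so
  gamma(0) = c_0 / (1 - phi_1^2) = 1 / (1 - (-0.261)^2) = 1 / 0.931879 = 1.073101.
  gamma(1) = phi_1 gamma(0) = (-0.261)(1.073101) = -0.280079.
Therefore gamma(1) = -0.2801 (to 4 decimal places).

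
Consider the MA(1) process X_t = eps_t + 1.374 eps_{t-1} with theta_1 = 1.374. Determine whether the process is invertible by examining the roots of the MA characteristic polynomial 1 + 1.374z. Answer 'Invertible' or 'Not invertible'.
\text{Not invertible}

The MA(q) characteristic polynomial is P(z) = 1 + 1.374z.
Invertibility requires all roots to lie outside the unit circle, i.e. |z| > 1 for every root.
This is linear in z: 1 + (1.374) z = 0  =>  z = -1/(1.374) = -0.727802,  |z| = 0.727802.
Moduli of all roots: 0.7278.
All moduli strictly greater than 1? No.
Verdict: Not invertible.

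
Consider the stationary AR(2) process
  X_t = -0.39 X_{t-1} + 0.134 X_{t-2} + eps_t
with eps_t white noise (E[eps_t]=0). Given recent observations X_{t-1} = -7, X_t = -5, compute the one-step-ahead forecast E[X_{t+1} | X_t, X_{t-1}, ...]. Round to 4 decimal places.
E[X_{t+1} \mid \mathcal F_t] = 1.0120

For an AR(p) model X_t = c + sum_i phi_i X_{t-i} + eps_t, the
one-step-ahead conditional mean is
  E[X_{t+1} | X_t, ...] = c + sum_i phi_i X_{t+1-i}.
Substitute known values:
  E[X_{t+1} | ...] = (-0.39) * (-5) + (0.134) * (-7)
                   = 1.0120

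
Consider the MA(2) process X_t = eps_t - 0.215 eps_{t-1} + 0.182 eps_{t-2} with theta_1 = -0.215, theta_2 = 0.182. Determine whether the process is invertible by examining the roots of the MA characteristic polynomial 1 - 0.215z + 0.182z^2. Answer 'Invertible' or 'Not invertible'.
\text{Invertible}

The MA(q) characteristic polynomial is P(z) = 1 - 0.215z + 0.182z^2.
Invertibility requires all roots to lie outside the unit circle, i.e. |z| > 1 for every root.
Set 1 + (-0.215) z + (0.182) z^2 = 0, i.e. a z^2 + b z + c = 0 with a = 0.182, b = -0.215, c = 1.
Discriminant D = b^2 - 4ac = (-0.215)^2 - 4*(0.182)*1 = 0.046225 - (0.728) = -0.681775.
D < 0, so the roots are the complex-conjugate pair z = (-b +/- i sqrt(-D)) / (2a) = 0.5907 +/- 2.2684i.
For a conjugate pair |z|^2 = z * conj(z) = (product of roots) = c/a = 1/(0.182) = 5.494505, so |z| = sqrt(5.494505) = 2.344 for both roots.
Moduli of all roots: 2.3440, 2.3440.
All moduli strictly greater than 1? Yes.
Verdict: Invertible.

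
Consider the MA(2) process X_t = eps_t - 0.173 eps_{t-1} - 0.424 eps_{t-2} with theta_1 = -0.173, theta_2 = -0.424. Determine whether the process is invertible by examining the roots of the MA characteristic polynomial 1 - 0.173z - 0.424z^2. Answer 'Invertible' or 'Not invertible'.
\text{Invertible}

The MA(q) characteristic polynomial is P(z) = 1 - 0.173z - 0.424z^2.
Invertibility requires all roots to lie outside the unit circle, i.e. |z| > 1 for every root.
Set 1 + (-0.173) z + (-0.424) z^2 = 0, i.e. a z^2 + b z + c = 0 with a = -0.424, b = -0.173, c = 1.
Discriminant D = b^2 - 4ac = (-0.173)^2 - 4*(-0.424)*1 = 0.029929 - (-1.696) = 1.725929.
D >= 0, so the roots are real: z = (-b +/- sqrt(D)) / (2a) = (0.173 +/- 1.313746) / (-0.848).
  z_1 = (0.173 + 1.313746) / (-0.848) = -1.7532,   |z_1| = 1.7532.
  z_2 = (0.173 - 1.313746) / (-0.848) = 1.3452,   |z_2| = 1.3452.
Moduli of all roots: 1.7532, 1.3452.
All moduli strictly greater than 1? Yes.
Verdict: Invertible.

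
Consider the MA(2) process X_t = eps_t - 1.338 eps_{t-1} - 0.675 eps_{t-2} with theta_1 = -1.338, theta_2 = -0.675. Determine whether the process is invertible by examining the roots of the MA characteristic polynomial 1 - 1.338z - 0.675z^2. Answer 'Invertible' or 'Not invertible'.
\text{Not invertible}

The MA(q) characteristic polynomial is P(z) = 1 - 1.338z - 0.675z^2.
Invertibility requires all roots to lie outside the unit circle, i.e. |z| > 1 for every root.
Set 1 + (-1.338) z + (-0.675) z^2 = 0, i.e. a z^2 + b z + c = 0 with a = -0.675, b = -1.338, c = 1.
Discriminant D = b^2 - 4ac = (-1.338)^2 - 4*(-0.675)*1 = 1.790244 - (-2.7) = 4.490244.
D >= 0, so the roots are real: z = (-b +/- sqrt(D)) / (2a) = (1.338 +/- 2.11902) / (-1.35).
  z_1 = (1.338 + 2.11902) / (-1.35) = -2.5608,   |z_1| = 2.5608.
  z_2 = (1.338 - 2.11902) / (-1.35) = 0.5785,   |z_2| = 0.5785.
Moduli of all roots: 2.5608, 0.5785.
All moduli strictly greater than 1? No.
Verdict: Not invertible.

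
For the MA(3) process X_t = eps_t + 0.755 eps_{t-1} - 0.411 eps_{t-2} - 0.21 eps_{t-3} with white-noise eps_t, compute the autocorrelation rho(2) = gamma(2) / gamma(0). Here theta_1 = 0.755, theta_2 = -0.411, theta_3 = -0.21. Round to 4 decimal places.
\rho(2) = -0.3194

For an MA(q) process with theta_0 = 1, the autocovariance is
  gamma(k) = sigma^2 * sum_{i=0..q-k} theta_i * theta_{i+k},
and rho(k) = gamma(k) / gamma(0). Sigma^2 cancels.
  numerator   = (1)*(-0.411) + (0.755)*(-0.21) = -0.56955.
  denominator = (1)^2 + (0.755)^2 + (-0.411)^2 + (-0.21)^2 = 1.783046.
  rho(2) = -0.56955 / 1.783046 = -0.3194.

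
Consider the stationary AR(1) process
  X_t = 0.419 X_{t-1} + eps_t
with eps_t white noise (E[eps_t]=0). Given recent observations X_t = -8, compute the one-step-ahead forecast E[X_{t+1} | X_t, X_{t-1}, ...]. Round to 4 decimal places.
E[X_{t+1} \mid \mathcal F_t] = -3.3520

For an AR(p) model X_t = c + sum_i phi_i X_{t-i} + eps_t, the
one-step-ahead conditional mean is
  E[X_{t+1} | X_t, ...] = c + sum_i phi_i X_{t+1-i}.
Substitute known values:
  E[X_{t+1} | ...] = (0.419) * (-8)
                   = -3.3520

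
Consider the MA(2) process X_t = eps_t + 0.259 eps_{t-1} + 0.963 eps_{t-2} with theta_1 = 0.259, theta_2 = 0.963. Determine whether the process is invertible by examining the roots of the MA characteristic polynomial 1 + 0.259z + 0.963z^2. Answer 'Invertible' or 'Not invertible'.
\text{Invertible}

The MA(q) characteristic polynomial is P(z) = 1 + 0.259z + 0.963z^2.
Invertibility requires all roots to lie outside the unit circle, i.e. |z| > 1 for every root.
Set 1 + (0.259) z + (0.963) z^2 = 0, i.e. a z^2 + b z + c = 0 with a = 0.963, b = 0.259, c = 1.
Discriminant D = b^2 - 4ac = (0.259)^2 - 4*(0.963)*1 = 0.067081 - (3.852) = -3.784919.
D < 0, so the roots are the complex-conjugate pair z = (-b +/- i sqrt(-D)) / (2a) = -0.1345 +/- 1.0101i.
For a conjugate pair |z|^2 = z * conj(z) = (product of roots) = c/a = 1/(0.963) = 1.038422, so |z| = sqrt(1.038422) = 1.019 for both roots.
Moduli of all roots: 1.0190, 1.0190.
All moduli strictly greater than 1? Yes.
Verdict: Invertible.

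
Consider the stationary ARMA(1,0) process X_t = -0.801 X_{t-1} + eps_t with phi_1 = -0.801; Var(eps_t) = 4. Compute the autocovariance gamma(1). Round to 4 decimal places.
\gamma(1) = -8.9398

Multiply the model equation by X_{t-k} and take expectations. With theta_0 = psi_0 = 1 and psi_j the MA(infinity) weights, this gives
  gamma(k) - sum_i phi_i gamma(k-i) = c_k,
  c_k = sigma^2 * sum_{j=k..q} theta_j psi_{j-k}   (c_k = 0 for k > q),
using gamma(-m) = gamma(m).
Pure AR (q = 0): c_0 = sigma^2 = 4, c_k = 0 for k >= 1.
Equations for k = 0 and k = 1 (AR order 1):
  gamma(0) = phi_1 gamma(1) + c_0
  gamma(1) = phi_1 gamma(0) + c_1
Substituting the second into the first: gamma(0) (1 - phi_1^2) = c_0 + phi_1 c_1, so
  gamma(0) = c_0 / (1 - phi_1^2) = 4 / (1 - (-0.801)^2) = 4 / 0.358399 = 11.160745.
  gamma(1) = phi_1 gamma(0) = (-0.801)(11.160745) = -8.939757.
Therefore gamma(1) = -8.9398 (to 4 decimal places).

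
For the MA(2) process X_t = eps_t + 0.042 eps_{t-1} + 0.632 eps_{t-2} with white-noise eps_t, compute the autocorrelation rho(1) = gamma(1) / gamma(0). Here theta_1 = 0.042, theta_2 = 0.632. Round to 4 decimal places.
\rho(1) = 0.0489

For an MA(q) process with theta_0 = 1, the autocovariance is
  gamma(k) = sigma^2 * sum_{i=0..q-k} theta_i * theta_{i+k},
and rho(k) = gamma(k) / gamma(0). Sigma^2 cancels.
  numerator   = (1)*(0.042) + (0.042)*(0.632) = 0.068544.
  denominator = (1)^2 + (0.042)^2 + (0.632)^2 = 1.401188.
  rho(1) = 0.068544 / 1.401188 = 0.0489.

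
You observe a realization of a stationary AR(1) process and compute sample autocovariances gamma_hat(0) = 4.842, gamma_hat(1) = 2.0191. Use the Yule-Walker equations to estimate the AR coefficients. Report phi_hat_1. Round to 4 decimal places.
\hat\phi_{1} = 0.4170

The Yule-Walker equations for an AR(p) process read, in matrix form,
  Gamma_p phi = r_p,   with   (Gamma_p)_{ij} = gamma(|i - j|),
                       (r_p)_i = gamma(i),   i,j = 1..p.
Substitute the sample gammas (Toeplitz matrix and right-hand side of size 1):
  Gamma_p = [[4.842]]
  r_p     = [2.0191]
With p = 1 this is the single equation gamma(0) phi_1 = gamma(1):
  phi_hat_1 = gamma(1) / gamma(0) = 2.0191 / 4.842 = 0.4170.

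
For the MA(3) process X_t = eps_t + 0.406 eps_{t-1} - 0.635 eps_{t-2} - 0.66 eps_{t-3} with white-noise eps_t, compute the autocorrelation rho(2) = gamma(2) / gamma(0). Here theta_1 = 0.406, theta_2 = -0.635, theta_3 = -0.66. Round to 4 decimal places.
\rho(2) = -0.4507

For an MA(q) process with theta_0 = 1, the autocovariance is
  gamma(k) = sigma^2 * sum_{i=0..q-k} theta_i * theta_{i+k},
and rho(k) = gamma(k) / gamma(0). Sigma^2 cancels.
  numerator   = (1)*(-0.635) + (0.406)*(-0.66) = -0.90296.
  denominator = (1)^2 + (0.406)^2 + (-0.635)^2 + (-0.66)^2 = 2.003661.
  rho(2) = -0.90296 / 2.003661 = -0.4507.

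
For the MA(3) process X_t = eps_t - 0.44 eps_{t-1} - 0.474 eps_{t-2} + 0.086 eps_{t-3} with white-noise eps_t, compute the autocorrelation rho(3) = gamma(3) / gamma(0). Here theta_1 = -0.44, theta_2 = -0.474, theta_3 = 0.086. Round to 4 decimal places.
\rho(3) = 0.0603

For an MA(q) process with theta_0 = 1, the autocovariance is
  gamma(k) = sigma^2 * sum_{i=0..q-k} theta_i * theta_{i+k},
and rho(k) = gamma(k) / gamma(0). Sigma^2 cancels.
  numerator   = (1)*(0.086) = 0.086.
  denominator = (1)^2 + (-0.44)^2 + (-0.474)^2 + (0.086)^2 = 1.425672.
  rho(3) = 0.086 / 1.425672 = 0.0603.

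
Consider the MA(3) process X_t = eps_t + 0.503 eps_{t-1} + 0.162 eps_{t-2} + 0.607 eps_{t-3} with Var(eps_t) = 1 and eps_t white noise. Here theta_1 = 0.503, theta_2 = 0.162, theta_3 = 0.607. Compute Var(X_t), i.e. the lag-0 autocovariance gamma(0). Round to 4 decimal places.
\gamma(0) = 1.6477

For an MA(q) process X_t = eps_t + sum_i theta_i eps_{t-i} with
Var(eps_t) = sigma^2, the variance is
  gamma(0) = sigma^2 * (1 + sum_i theta_i^2).
  sum_i theta_i^2 = (0.503)^2 + (0.162)^2 + (0.607)^2 = 0.253009 + 0.026244 + 0.368449 = 0.647702.
  gamma(0) = 1 * (1 + 0.647702) = 1 * 1.647702 = 1.647702, which rounds to 1.6477.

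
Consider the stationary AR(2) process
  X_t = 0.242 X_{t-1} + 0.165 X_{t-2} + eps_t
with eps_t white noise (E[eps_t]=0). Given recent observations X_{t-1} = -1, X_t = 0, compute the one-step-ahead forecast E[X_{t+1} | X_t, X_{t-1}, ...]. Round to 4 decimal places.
E[X_{t+1} \mid \mathcal F_t] = -0.1650

For an AR(p) model X_t = c + sum_i phi_i X_{t-i} + eps_t, the
one-step-ahead conditional mean is
  E[X_{t+1} | X_t, ...] = c + sum_i phi_i X_{t+1-i}.
Substitute known values:
  E[X_{t+1} | ...] = (0.242) * (0) + (0.165) * (-1)
                   = -0.1650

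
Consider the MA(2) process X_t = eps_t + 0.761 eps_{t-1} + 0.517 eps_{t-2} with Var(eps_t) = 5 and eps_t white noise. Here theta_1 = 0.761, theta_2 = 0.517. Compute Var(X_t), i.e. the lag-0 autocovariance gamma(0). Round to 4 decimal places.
\gamma(0) = 9.2321

For an MA(q) process X_t = eps_t + sum_i theta_i eps_{t-i} with
Var(eps_t) = sigma^2, the variance is
  gamma(0) = sigma^2 * (1 + sum_i theta_i^2).
  sum_i theta_i^2 = (0.761)^2 + (0.517)^2 = 0.579121 + 0.267289 = 0.84641.
  gamma(0) = 5 * (1 + 0.84641) = 5 * 1.84641 = 9.23205, which rounds to 9.2321.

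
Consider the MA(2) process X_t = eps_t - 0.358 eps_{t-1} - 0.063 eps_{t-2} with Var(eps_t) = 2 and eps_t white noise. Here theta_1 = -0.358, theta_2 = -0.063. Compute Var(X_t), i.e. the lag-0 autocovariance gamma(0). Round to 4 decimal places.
\gamma(0) = 2.2643

For an MA(q) process X_t = eps_t + sum_i theta_i eps_{t-i} with
Var(eps_t) = sigma^2, the variance is
  gamma(0) = sigma^2 * (1 + sum_i theta_i^2).
  sum_i theta_i^2 = (-0.358)^2 + (-0.063)^2 = 0.128164 + 0.003969 = 0.132133.
  gamma(0) = 2 * (1 + 0.132133) = 2 * 1.132133 = 2.264266, which rounds to 2.2643.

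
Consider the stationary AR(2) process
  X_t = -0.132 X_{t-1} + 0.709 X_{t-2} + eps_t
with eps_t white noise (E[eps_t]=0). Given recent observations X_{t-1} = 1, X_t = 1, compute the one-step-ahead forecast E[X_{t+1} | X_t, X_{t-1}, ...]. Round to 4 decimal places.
E[X_{t+1} \mid \mathcal F_t] = 0.5770

For an AR(p) model X_t = c + sum_i phi_i X_{t-i} + eps_t, the
one-step-ahead conditional mean is
  E[X_{t+1} | X_t, ...] = c + sum_i phi_i X_{t+1-i}.
Substitute known values:
  E[X_{t+1} | ...] = (-0.132) * (1) + (0.709) * (1)
                   = 0.5770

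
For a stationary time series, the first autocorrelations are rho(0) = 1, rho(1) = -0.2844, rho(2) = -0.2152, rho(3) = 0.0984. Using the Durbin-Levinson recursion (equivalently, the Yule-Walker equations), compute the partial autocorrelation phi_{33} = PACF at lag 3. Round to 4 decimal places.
\phi_{33} = -0.0900

The PACF at lag k is phi_{kk}, the last component of the solution
to the Yule-Walker system G_k phi = r_k where
  (G_k)_{ij} = rho(|i - j|), (r_k)_i = rho(i), i,j = 1..k.
Equivalently, Durbin-Levinson gives phi_{kk} iteratively:
  phi_{11} = rho(1)
  phi_{kk} = [rho(k) - sum_{j=1..k-1} phi_{k-1,j} rho(k-j)]
            / [1 - sum_{j=1..k-1} phi_{k-1,j} rho(j)],
  phi_{k,j} = phi_{k-1,j} - phi_{kk} phi_{k-1,k-j},  j = 1..k-1.
Step k = 1:
  phi_11 = rho(1) = -0.2844.
Step k = 2:
  phi_22 = [rho(2) - phi_11 rho(1)] / [1 - phi_11 rho(1)] = [-0.2152 - (-0.2844)(-0.2844)] / [1 - (-0.2844)(-0.2844)]
         = -0.29608336 / 0.91911664 = -0.322139.
  Update: phi_21 = phi_11 - phi_22 phi_11 = -0.2844 - (-0.322139)(-0.2844) = -0.376016.
Step k = 3:
  phi_33 = [rho(3) - phi_21 rho(2) - phi_22 rho(1)] / [1 - phi_21 rho(1) - phi_22 rho(2)]
    numerator   = 0.0984 - (-0.376016)(-0.2152) - (-0.322139)(-0.2844) = -0.07413506
    denominator = 1 - (-0.376016)(-0.2844) - (-0.322139)(-0.2152) = 0.82373663
  phi_33 = -0.07413506 / 0.82373663 = -0.09.
Therefore phi_{33} = -0.0900.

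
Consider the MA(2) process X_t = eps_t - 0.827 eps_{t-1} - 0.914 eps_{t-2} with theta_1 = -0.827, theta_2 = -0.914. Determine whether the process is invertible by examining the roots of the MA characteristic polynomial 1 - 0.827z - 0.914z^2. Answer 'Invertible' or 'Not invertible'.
\text{Not invertible}

The MA(q) characteristic polynomial is P(z) = 1 - 0.827z - 0.914z^2.
Invertibility requires all roots to lie outside the unit circle, i.e. |z| > 1 for every root.
Set 1 + (-0.827) z + (-0.914) z^2 = 0, i.e. a z^2 + b z + c = 0 with a = -0.914, b = -0.827, c = 1.
Discriminant D = b^2 - 4ac = (-0.827)^2 - 4*(-0.914)*1 = 0.683929 - (-3.656) = 4.339929.
D >= 0, so the roots are real: z = (-b +/- sqrt(D)) / (2a) = (0.827 +/- 2.08325) / (-1.828).
  z_1 = (0.827 + 2.08325) / (-1.828) = -1.592,   |z_1| = 1.592.
  z_2 = (0.827 - 2.08325) / (-1.828) = 0.6872,   |z_2| = 0.6872.
Moduli of all roots: 1.5920, 0.6872.
All moduli strictly greater than 1? No.
Verdict: Not invertible.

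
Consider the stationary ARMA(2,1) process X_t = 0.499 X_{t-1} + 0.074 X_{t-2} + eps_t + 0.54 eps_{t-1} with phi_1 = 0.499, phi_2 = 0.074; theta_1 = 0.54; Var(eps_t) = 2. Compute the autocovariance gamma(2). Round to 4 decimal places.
\gamma(2) = 2.4027

Multiply the model equation by X_{t-k} and take expectations. With theta_0 = psi_0 = 1 and psi_j the MA(infinity) weights, this gives
  gamma(k) - sum_i phi_i gamma(k-i) = c_k,
  c_k = sigma^2 * sum_{j=k..q} theta_j psi_{j-k}   (c_k = 0 for k > q),
using gamma(-m) = gamma(m).
psi-weights needed (psi_j = theta_j + sum_i phi_i psi_{j-i}):
  psi_1 = theta_1 + phi_1 = 0.54 + (0.499) = 1.039
Right-hand sides:
  c_0 = sigma^2 (1 + theta_1 psi_1) = 2 * (1 + (0.54)(1.039)) = 2 * 1.56106 = 3.12212
  c_1 = sigma^2 theta_1 = 2 * (0.54) = 1.08
  c_2 = 0
Equations for k = 0, 1, 2 (AR order 2, c_2 = 0):
  (E0) gamma(0) = phi_1 gamma(1) + phi_2 gamma(2) + c_0
  (E1) gamma(1) = phi_1 gamma(0) + phi_2 gamma(1) + c_1
  (E2) gamma(2) = phi_1 gamma(1) + phi_2 gamma(0)
From (E1): gamma(1) = A gamma(0) + B with
  A = phi_1 / (1 - phi_2) = 0.499 / 0.926 = 0.538877,   B = c_1 / (1 - phi_2) = 1.08 / 0.926 = 1.166307.
Insert (E2) into (E0): gamma(0) (1 - phi_2^2) = phi_1 (1 + phi_2) gamma(1) + c_0.
  phi_1 (1 + phi_2) = (0.499)(1.074) = 0.535926,   1 - phi_2^2 = 0.994524.
Replace gamma(1) by A gamma(0) + B and collect gamma(0):
  gamma(0) [0.994524 - (0.535926)(0.538877)] = (0.535926)(1.166307) + 3.12212
  gamma(0) * 0.705726 = 3.747174
  gamma(0) = 3.747174 / 0.705726 = 5.309674.
  gamma(1) = A gamma(0) + B = (0.538877)(5.309674) + (1.166307) = 4.027567.
  gamma(2) = phi_1 gamma(1) + phi_2 gamma(0) = (0.499)(4.027567) + (0.074)(5.309674) = 2.402672.
Therefore gamma(2) = 2.4027 (to 4 decimal places).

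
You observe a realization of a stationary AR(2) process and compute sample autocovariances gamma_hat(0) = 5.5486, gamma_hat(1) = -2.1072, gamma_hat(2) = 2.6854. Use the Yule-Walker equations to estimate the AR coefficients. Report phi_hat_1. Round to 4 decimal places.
\hat\phi_{1} = -0.2290

The Yule-Walker equations for an AR(p) process read, in matrix form,
  Gamma_p phi = r_p,   with   (Gamma_p)_{ij} = gamma(|i - j|),
                       (r_p)_i = gamma(i),   i,j = 1..p.
Substitute the sample gammas (Toeplitz matrix and right-hand side of size 2):
  Gamma_p = [[5.5486, -2.1072], [-2.1072, 5.5486]]
  r_p     = [-2.1072, 2.6854]
Written out:
  5.5486 phi_1 - 2.1072 phi_2 = -2.1072
  -2.1072 phi_1 + 5.5486 phi_2 = 2.6854
Solve by Cramer's rule:
  det = gamma(0)^2 - gamma(1)^2 = (5.5486)^2 - (-2.1072)^2 = 30.78696196 - 4.44029184 = 26.34667012
  phi_hat_1 = [gamma(1) gamma(0) - gamma(1) gamma(2)] / det = [(-2.1072)(5.5486) - (-2.1072)(2.6854)] / 26.34667012 = -6.03333504 / 26.34667012 = -0.229
  phi_hat_2 = [gamma(0) gamma(2) - gamma(1)^2] / det = [(5.5486)(2.6854) - (-2.1072)^2] / 26.34667012 = 10.4599186 / 26.34667012 = 0.397
So phi_hat = [-0.2290, 0.3970].
Therefore phi_hat_1 = -0.2290.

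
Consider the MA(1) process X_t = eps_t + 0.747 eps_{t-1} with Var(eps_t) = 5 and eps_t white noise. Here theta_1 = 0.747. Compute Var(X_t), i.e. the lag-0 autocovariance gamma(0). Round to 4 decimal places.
\gamma(0) = 7.7900

For an MA(q) process X_t = eps_t + sum_i theta_i eps_{t-i} with
Var(eps_t) = sigma^2, the variance is
  gamma(0) = sigma^2 * (1 + sum_i theta_i^2).
  sum_i theta_i^2 = (0.747)^2 = 0.558009.
  gamma(0) = 5 * (1 + 0.558009) = 5 * 1.558009 = 7.790045, which rounds to 7.7900.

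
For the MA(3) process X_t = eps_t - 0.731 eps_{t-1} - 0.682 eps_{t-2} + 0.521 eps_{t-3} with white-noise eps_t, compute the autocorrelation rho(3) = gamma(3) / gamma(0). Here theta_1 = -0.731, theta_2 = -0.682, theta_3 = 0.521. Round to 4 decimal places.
\rho(3) = 0.2294

For an MA(q) process with theta_0 = 1, the autocovariance is
  gamma(k) = sigma^2 * sum_{i=0..q-k} theta_i * theta_{i+k},
and rho(k) = gamma(k) / gamma(0). Sigma^2 cancels.
  numerator   = (1)*(0.521) = 0.521.
  denominator = (1)^2 + (-0.731)^2 + (-0.682)^2 + (0.521)^2 = 2.270926.
  rho(3) = 0.521 / 2.270926 = 0.2294.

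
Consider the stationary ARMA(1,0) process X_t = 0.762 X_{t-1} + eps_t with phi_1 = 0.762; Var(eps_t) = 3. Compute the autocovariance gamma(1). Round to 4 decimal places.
\gamma(1) = 5.4512

Multiply the model equation by X_{t-k} and take expectations. With theta_0 = psi_0 = 1 and psi_j the MA(infinity) weights, this gives
  gamma(k) - sum_i phi_i gamma(k-i) = c_k,
  c_k = sigma^2 * sum_{j=k..q} theta_j psi_{j-k}   (c_k = 0 for k > q),
using gamma(-m) = gamma(m).
Pure AR (q = 0): c_0 = sigma^2 = 3, c_k = 0 for k >= 1.
Equations for k = 0 and k = 1 (AR order 1):
  gamma(0) = phi_1 gamma(1) + c_0
  gamma(1) = phi_1 gamma(0) + c_1
Substituting the second into the first: gamma(0) (1 - phi_1^2) = c_0 + phi_1 c_1, so
  gamma(0) = c_0 / (1 - phi_1^2) = 3 / (1 - (0.762)^2) = 3 / 0.419356 = 7.153826.
  gamma(1) = phi_1 gamma(0) = (0.762)(7.153826) = 5.451216.
Therefore gamma(1) = 5.4512 (to 4 decimal places).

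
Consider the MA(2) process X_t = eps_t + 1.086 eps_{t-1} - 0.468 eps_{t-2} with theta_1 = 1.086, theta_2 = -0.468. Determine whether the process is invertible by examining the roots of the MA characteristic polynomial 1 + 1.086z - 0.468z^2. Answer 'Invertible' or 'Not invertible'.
\text{Not invertible}

The MA(q) characteristic polynomial is P(z) = 1 + 1.086z - 0.468z^2.
Invertibility requires all roots to lie outside the unit circle, i.e. |z| > 1 for every root.
Set 1 + (1.086) z + (-0.468) z^2 = 0, i.e. a z^2 + b z + c = 0 with a = -0.468, b = 1.086, c = 1.
Discriminant D = b^2 - 4ac = (1.086)^2 - 4*(-0.468)*1 = 1.179396 - (-1.872) = 3.051396.
D >= 0, so the roots are real: z = (-b +/- sqrt(D)) / (2a) = (-1.086 +/- 1.746825) / (-0.936).
  z_1 = (-1.086 + 1.746825) / (-0.936) = -0.706,   |z_1| = 0.706.
  z_2 = (-1.086 - 1.746825) / (-0.936) = 3.0265,   |z_2| = 3.0265.
Moduli of all roots: 0.7060, 3.0265.
All moduli strictly greater than 1? No.
Verdict: Not invertible.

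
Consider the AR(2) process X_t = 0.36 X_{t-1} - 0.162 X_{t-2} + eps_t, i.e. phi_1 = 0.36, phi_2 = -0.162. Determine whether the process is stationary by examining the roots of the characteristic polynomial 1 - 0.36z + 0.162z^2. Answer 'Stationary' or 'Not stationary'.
\text{Stationary}

The AR(p) characteristic polynomial is P(z) = 1 - 0.36z + 0.162z^2.
Stationarity requires all roots to lie outside the unit circle, i.e. |z| > 1 for every root.
Set 1 + (-0.36) z + (0.162) z^2 = 0, i.e. a z^2 + b z + c = 0 with a = 0.162, b = -0.36, c = 1.
Discriminant D = b^2 - 4ac = (-0.36)^2 - 4*(0.162)*1 = 0.1296 - (0.648) = -0.5184.
D < 0, so the roots are the complex-conjugate pair z = (-b +/- i sqrt(-D)) / (2a) = 1.1111 +/- 2.2222i.
For a conjugate pair |z|^2 = z * conj(z) = (product of roots) = c/a = 1/(0.162) = 6.17284, so |z| = sqrt(6.17284) = 2.4845 for both roots.
Moduli of all roots: 2.4845, 2.4845.
All moduli strictly greater than 1? Yes.
Verdict: Stationary.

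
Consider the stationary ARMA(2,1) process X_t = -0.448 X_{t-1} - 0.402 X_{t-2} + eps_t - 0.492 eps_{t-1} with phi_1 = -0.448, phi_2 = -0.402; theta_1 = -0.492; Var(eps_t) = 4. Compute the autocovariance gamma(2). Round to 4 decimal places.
\gamma(2) = -1.5119

Multiply the model equation by X_{t-k} and take expectations. With theta_0 = psi_0 = 1 and psi_j the MA(infinity) weights, this gives
  gamma(k) - sum_i phi_i gamma(k-i) = c_k,
  c_k = sigma^2 * sum_{j=k..q} theta_j psi_{j-k}   (c_k = 0 for k > q),
using gamma(-m) = gamma(m).
psi-weights needed (psi_j = theta_j + sum_i phi_i psi_{j-i}):
  psi_1 = theta_1 + phi_1 = -0.492 + (-0.448) = -0.94
Right-hand sides:
  c_0 = sigma^2 (1 + theta_1 psi_1) = 4 * (1 + (-0.492)(-0.94)) = 4 * 1.46248 = 5.84992
  c_1 = sigma^2 theta_1 = 4 * (-0.492) = -1.968
  c_2 = 0
Equations for k = 0, 1, 2 (AR order 2, c_2 = 0):
  (E0) gamma(0) = phi_1 gamma(1) + phi_2 gamma(2) + c_0
  (E1) gamma(1) = phi_1 gamma(0) + phi_2 gamma(1) + c_1
  (E2) gamma(2) = phi_1 gamma(1) + phi_2 gamma(0)
From (E1): gamma(1) = A gamma(0) + B with
  A = phi_1 / (1 - phi_2) = -0.448 / 1.402 = -0.319544,   B = c_1 / (1 - phi_2) = -1.968 / 1.402 = -1.403709.
Insert (E2) into (E0): gamma(0) (1 - phi_2^2) = phi_1 (1 + phi_2) gamma(1) + c_0.
  phi_1 (1 + phi_2) = (-0.448)(0.598) = -0.267904,   1 - phi_2^2 = 0.838396.
Replace gamma(1) by A gamma(0) + B and collect gamma(0):
  gamma(0) [0.838396 - (-0.267904)(-0.319544)] = (-0.267904)(-1.403709) + 5.84992
  gamma(0) * 0.752789 = 6.225979
  gamma(0) = 6.225979 / 0.752789 = 8.27055.
  gamma(1) = A gamma(0) + B = (-0.319544)(8.27055) + (-1.403709) = -4.04651.
  gamma(2) = phi_1 gamma(1) + phi_2 gamma(0) = (-0.448)(-4.04651) + (-0.402)(8.27055) = -1.511925.
Therefore gamma(2) = -1.5119 (to 4 decimal places).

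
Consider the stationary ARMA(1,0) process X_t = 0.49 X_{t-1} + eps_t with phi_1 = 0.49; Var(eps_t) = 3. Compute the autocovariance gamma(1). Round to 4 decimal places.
\gamma(1) = 1.9345

Multiply the model equation by X_{t-k} and take expectations. With theta_0 = psi_0 = 1 and psi_j the MA(infinity) weights, this gives
  gamma(k) - sum_i phi_i gamma(k-i) = c_k,
  c_k = sigma^2 * sum_{j=k..q} theta_j psi_{j-k}   (c_k = 0 for k > q),
using gamma(-m) = gamma(m).
Pure AR (q = 0): c_0 = sigma^2 = 3, c_k = 0 for k >= 1.
Equations for k = 0 and k = 1 (AR order 1):
  gamma(0) = phi_1 gamma(1) + c_0
  gamma(1) = phi_1 gamma(0) + c_1
Substituting the second into the first: gamma(0) (1 - phi_1^2) = c_0 + phi_1 c_1, so
  gamma(0) = c_0 / (1 - phi_1^2) = 3 / (1 - (0.49)^2) = 3 / 0.7599 = 3.947888.
  gamma(1) = phi_1 gamma(0) = (0.49)(3.947888) = 1.934465.
Therefore gamma(1) = 1.9345 (to 4 decimal places).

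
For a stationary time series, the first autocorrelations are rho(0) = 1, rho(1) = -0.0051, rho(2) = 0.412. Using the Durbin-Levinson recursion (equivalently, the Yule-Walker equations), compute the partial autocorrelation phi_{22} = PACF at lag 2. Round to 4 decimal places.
\phi_{22} = 0.4120

The PACF at lag k is phi_{kk}, the last component of the solution
to the Yule-Walker system G_k phi = r_k where
  (G_k)_{ij} = rho(|i - j|), (r_k)_i = rho(i), i,j = 1..k.
Equivalently, Durbin-Levinson gives phi_{kk} iteratively:
  phi_{11} = rho(1)
  phi_{kk} = [rho(k) - sum_{j=1..k-1} phi_{k-1,j} rho(k-j)]
            / [1 - sum_{j=1..k-1} phi_{k-1,j} rho(j)],
  phi_{k,j} = phi_{k-1,j} - phi_{kk} phi_{k-1,k-j},  j = 1..k-1.
Step k = 1:
  phi_11 = rho(1) = -0.0051.
Step k = 2:
  phi_22 = [rho(2) - phi_11 rho(1)] / [1 - phi_11 rho(1)] = [0.412 - (-0.0051)(-0.0051)] / [1 - (-0.0051)(-0.0051)]
         = 0.41197399 / 0.99997399 = 0.412.
Therefore phi_{22} = 0.4120.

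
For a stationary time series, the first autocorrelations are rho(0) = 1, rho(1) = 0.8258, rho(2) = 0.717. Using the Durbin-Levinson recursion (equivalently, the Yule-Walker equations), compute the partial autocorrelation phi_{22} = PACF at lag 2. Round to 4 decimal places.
\phi_{22} = 0.1102

The PACF at lag k is phi_{kk}, the last component of the solution
to the Yule-Walker system G_k phi = r_k where
  (G_k)_{ij} = rho(|i - j|), (r_k)_i = rho(i), i,j = 1..k.
Equivalently, Durbin-Levinson gives phi_{kk} iteratively:
  phi_{11} = rho(1)
  phi_{kk} = [rho(k) - sum_{j=1..k-1} phi_{k-1,j} rho(k-j)]
            / [1 - sum_{j=1..k-1} phi_{k-1,j} rho(j)],
  phi_{k,j} = phi_{k-1,j} - phi_{kk} phi_{k-1,k-j},  j = 1..k-1.
Step k = 1:
  phi_11 = rho(1) = 0.8258.
Step k = 2:
  phi_22 = [rho(2) - phi_11 rho(1)] / [1 - phi_11 rho(1)] = [0.717 - (0.8258)(0.8258)] / [1 - (0.8258)(0.8258)]
         = 0.03505436 / 0.31805436 = 0.1102.
Therefore phi_{22} = 0.1102.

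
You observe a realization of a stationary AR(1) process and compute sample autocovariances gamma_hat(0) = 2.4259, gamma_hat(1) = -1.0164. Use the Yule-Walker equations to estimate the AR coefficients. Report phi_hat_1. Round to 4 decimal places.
\hat\phi_{1} = -0.4190

The Yule-Walker equations for an AR(p) process read, in matrix form,
  Gamma_p phi = r_p,   with   (Gamma_p)_{ij} = gamma(|i - j|),
                       (r_p)_i = gamma(i),   i,j = 1..p.
Substitute the sample gammas (Toeplitz matrix and right-hand side of size 1):
  Gamma_p = [[2.4259]]
  r_p     = [-1.0164]
With p = 1 this is the single equation gamma(0) phi_1 = gamma(1):
  phi_hat_1 = gamma(1) / gamma(0) = -1.0164 / 2.4259 = -0.4190.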